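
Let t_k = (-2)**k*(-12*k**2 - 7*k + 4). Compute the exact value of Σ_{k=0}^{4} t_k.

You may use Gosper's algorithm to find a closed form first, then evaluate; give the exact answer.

Compute t_(k+1)/t_k: get 2*(-12*k**2 - 31*k - 15)/(12*k**2 + 7*k - 4).
Gosper form: A/B · C(k+1)/C(k) with A=-2, B=1, C=k**2 + 7*k/12 - 1/3.
Set up (-2)·f(k+1) − (1)·f(k) − (k**2 + 7*k/12 - 1/3) = 0.
From deg A=0, deg B=0, deg C=2: d=2.
Match coefficients ⇒ f(k) = -(4*k**2 - 3*k - 2)/12.
Certificate R = B(k−1)f/C = -(4*k**2 - 3*k - 2)/(12*k**2 + 7*k - 4) gives s_k = (-2)**k*(4*k**2 - 3*k - 2).
Δs = (-2)**k*(-12*k**2 - 7*k + 4), as required.
Evaluate s at k=5 and k=0: -2656 and -2; difference -2654.

Σ = -2654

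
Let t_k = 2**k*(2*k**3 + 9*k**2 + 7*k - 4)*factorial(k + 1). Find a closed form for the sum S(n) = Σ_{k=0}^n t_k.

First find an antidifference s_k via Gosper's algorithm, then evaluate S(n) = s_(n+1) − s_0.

Ratio r(k) = 2*(2*k**4 + 19*k**3 + 61*k**2 + 76*k + 28)/(2*k**3 + 9*k**2 + 7*k - 4).
A = 2*k + 4, B = 1, C = k**3 + 9*k**2/2 + 7*k/2 - 2.
Set up (2*k + 4)·f(k+1) − (1)·f(k) − (k**3 + 9*k**2/2 + 7*k/2 - 2) = 0.
Degrees (1,0,3) ⇒ d ≤ 2.
Coefficient equations give f(k) = (k**2 + k - 4)/2.
Then R = B(k−1)f/C = (k**2 + k - 4)/(2*k**3 + 9*k**2 + 7*k - 4), so s_k = R(k)·t_k = 2**k*(k**2 + k - 4)*factorial(k + 1).
Verify: 2**k*(2*k**3 + 9*k**2 + 7*k - 4)*factorial(k + 1) matches t_k.
Telescope: S(n) = s_(n+1) − s_(0) = 2**(n + 1)*(n**2 + 3*n - 2)*factorial(n + 2) − (-4) = 2*2**n*n**4*factorial(n) + 12*2**n*n**3*factorial(n) + 18*2**n*n**2*factorial(n) - 8*2**n*factorial(n) + 4.

S(n) = 2*2**n*n**4*factorial(n) + 12*2**n*n**3*factorial(n) + 18*2**n*n**2*factorial(n) - 8*2**n*factorial(n) + 4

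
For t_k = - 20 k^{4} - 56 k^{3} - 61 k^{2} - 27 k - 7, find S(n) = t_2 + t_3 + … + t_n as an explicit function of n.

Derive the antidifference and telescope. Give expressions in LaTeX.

S(n) = - 4 n^{5} - 24 n^{4} - 55 n^{3} - 58 n^{2} - 30 n + 171

Step 1: r(k) = (20*k**4 + 136*k**3 + 349*k**2 + 397*k + 171)/(20*k**4 + 56*k**3 + 61*k**2 + 27*k + 7).
Factor: A=1; B=1; C=k**4 + 14*k**3/5 + 61*k**2/20 + 27*k/20 + 7/20.
Need (1)·f(k+1) − (1)·f(k) = k**4 + 14*k**3/5 + 61*k**2/20 + 27*k/20 + 7/20.
From deg A=0, deg B=0, deg C=4: d=5.
Coefficient equations give f(k) = k*(4*k**4 + 4*k**3 - k**2 - 3*k + 3)/20.
Get s_k = R·t_k = k*(-4*k**4 - 4*k**3 + k**2 + 3*k - 3) with R(k) = B(k−1)f(k)/C(k) = k*(4*k**4 + 4*k**3 - k**2 - 3*k + 3)/(20*k**4 + 56*k**3 + 61*k**2 + 27*k + 7).
s_(k+1) − s_k = -20*k**4 - 56*k**3 - 61*k**2 - 27*k - 7 = t_k.
Σ_(k=2)^n t_k = s_(n+1) − s_(2) = (-4*n**5 - 24*n**4 - 55*n**3 - 58*n**2 - 30*n - 7) − (-178), i.e. -4*n**5 - 24*n**4 - 55*n**3 - 58*n**2 - 30*n + 171.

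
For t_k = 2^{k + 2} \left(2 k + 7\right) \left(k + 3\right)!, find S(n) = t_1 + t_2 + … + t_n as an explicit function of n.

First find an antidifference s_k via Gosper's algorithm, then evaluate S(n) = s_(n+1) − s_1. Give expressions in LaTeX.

S(n) = 8 \cdot 2^{n} \left(n + 4\right)! - 192

Ratio r(k) = 2*(k + 4)*(2*k + 9)/(2*k + 7).
A = 2*k + 8, B = 1, C = k + 7/2.
f must satisfy (2*k + 8)·f(k+1) − (1)·f(k) = k + 7/2.
deg f ≤ 0 (via 1,0,1).
Solve for f: f(k) = 1/2 (degree 0 ≤ 0).
Get s_k = R·t_k = 2**(k + 2)*factorial(k + 3) with R(k) = B(k−1)f(k)/C(k) = 1/(2*k + 7).
s_(k+1) − s_k = 2**(k + 2)*(2*k + 7)*factorial(k + 3) = t_k.
Telescope: S(n) = s_(n+1) − s_(1) = 2**(n + 3)*factorial(n + 4) − (192) = 8*2**n*factorial(n + 4) - 192.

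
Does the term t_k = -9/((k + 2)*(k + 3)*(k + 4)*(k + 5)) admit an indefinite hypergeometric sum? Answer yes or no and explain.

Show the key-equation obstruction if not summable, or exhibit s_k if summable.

Yes. s_k = k*(-k**2 - 9*k - 26)/(8*(k + 2)*(k + 3)*(k + 4)).

Ratio r(k) = (k + 2)/(k + 6).
Take A(k)=k + 2, B(k)=k + 6, C(k)=1.
Set up (k + 2)·f(k+1) − (k + 5)·f(k) − (1) = 0.
deg f ≤ 3 (via 1,1,0).
Match coefficients ⇒ f(k) = k*(k**2 + 9*k + 26)/72.
Certificate R = B(k−1)f/C = k*(k + 5)*(k**2 + 9*k + 26)/72 gives s_k = k*(-k**2 - 9*k - 26)/(8*(k + 2)*(k + 3)*(k + 4)).
Check: Δs_k = -9/(k**4 + 14*k**3 + 71*k**2 + 154*k + 120). ✓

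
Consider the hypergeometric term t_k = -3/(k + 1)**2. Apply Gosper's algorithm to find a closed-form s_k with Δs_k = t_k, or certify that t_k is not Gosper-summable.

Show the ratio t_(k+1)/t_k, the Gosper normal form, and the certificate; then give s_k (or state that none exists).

none — t_k is not Gosper-summable

The ratio is (k + 1)**2/(k + 2)**2.
Factor: A=k**2 + 2*k + 1; B=k**2 + 4*k + 4; C=1.
Set up (k**2 + 2*k + 1)·f(k+1) − (k**2 + 2*k + 1)·f(k) − (1) = 0.
From deg A=2, deg B=2, deg C=0: d=0.
Generic f = c0 gives residual -1; -1 = 0 cannot hold, so t_k is not Gosper-summable.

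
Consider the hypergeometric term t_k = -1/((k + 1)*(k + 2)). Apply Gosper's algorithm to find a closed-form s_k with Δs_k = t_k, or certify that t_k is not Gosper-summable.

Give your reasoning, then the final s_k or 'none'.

s_k = -k/(k + 1)

t_(k+1)/t_k = (k + 1)/(k + 3).
A = k + 1, B = k + 3, C = 1.
f must satisfy (k + 1)·f(k+1) − (k + 2)·f(k) = 1.
Bound: deg f ≤ 1.
Match coefficients ⇒ f(k) = k.
Get s_k = R·t_k = -k/(k + 1) with R(k) = B(k−1)f(k)/C(k) = k*(k + 2).
Check: Δs_k = -1/(k**2 + 3*k + 2). ✓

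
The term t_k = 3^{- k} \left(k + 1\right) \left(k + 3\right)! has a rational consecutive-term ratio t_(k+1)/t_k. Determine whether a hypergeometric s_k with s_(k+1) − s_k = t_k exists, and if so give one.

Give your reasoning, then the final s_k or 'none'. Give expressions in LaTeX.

t_(k+1)/t_k = (k + 2)*(k + 4)/(3*(k + 1)).
So A=k/3 + 4/3 and B=1, with C=k + 1.
Solve (k/3 + 4/3)·f(k+1) − (1)·f(k) = k + 1.
Bound: deg f ≤ 0.
Match coefficients ⇒ f(k) = 3.
Get s_k = R·t_k = 3**(1 - k)*factorial(k + 3) with R(k) = B(k−1)f(k)/C(k) = 3/(k + 1).
Δs = (k + 1)*factorial(k + 3)/3**k, as required.

s_k = 3^{1 - k} \left(k + 3\right)!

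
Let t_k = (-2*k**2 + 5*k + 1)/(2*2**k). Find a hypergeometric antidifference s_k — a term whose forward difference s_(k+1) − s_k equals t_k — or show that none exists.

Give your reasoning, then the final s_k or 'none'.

s_k = k*(2*k - 1)/2**k

Ratio r(k) = (2*k**2 - k - 4)/(2*(2*k**2 - 5*k - 1)).
Take A(k)=1/2, B(k)=1, C(k)=k**2 - 5*k/2 - 1/2.
f must satisfy (1/2)·f(k+1) − (1)·f(k) = k**2 - 5*k/2 - 1/2.
Degrees (0,0,2) ⇒ d ≤ 2.
A polynomial solution: f(k) = -k*(2*k - 1).
So s_k = (B(k−1)f/C)·t_k = (-2*k*(2*k - 1)/(2*k**2 - 5*k - 1))·t_k = k*(2*k - 1)/2**k.
Δs = (-2*k**2 + 5*k + 1)/(2*2**k), as required.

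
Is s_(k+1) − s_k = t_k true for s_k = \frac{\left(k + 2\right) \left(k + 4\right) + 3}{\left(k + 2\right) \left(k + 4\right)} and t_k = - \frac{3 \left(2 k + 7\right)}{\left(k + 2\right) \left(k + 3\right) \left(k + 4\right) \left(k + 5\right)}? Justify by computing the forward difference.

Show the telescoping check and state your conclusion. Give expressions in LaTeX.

s_(k+1) = ((k + 3)*(k + 5) + 3)/((k + 3)*(k + 5))
s_(k+1) − s_k = 3*(-2*k - 7)/(k**4 + 14*k**3 + 71*k**2 + 154*k + 120)
(s_(k+1) − s_k) − t_k = 0

valid (s_(k+1) − s_k reduces to t_k)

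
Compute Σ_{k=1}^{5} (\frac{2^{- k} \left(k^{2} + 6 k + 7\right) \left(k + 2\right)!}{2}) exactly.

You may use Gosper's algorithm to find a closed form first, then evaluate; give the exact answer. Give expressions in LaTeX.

Σ = 6285

Step 1: r(k) = (k + 3)*(6*k + (k + 1)**2 + 13)/(2*(k**2 + 6*k + 7)).
Take A(k)=k/2 + 3/2, B(k)=1, C(k)=k**2 + 6*k + 7.
Solve (k/2 + 3/2)·f(k+1) − (1)·f(k) = k**2 + 6*k + 7.
Bound: deg f ≤ 1.
Solving with deg f ≤ 1: f(k) = 2*(k + 4).
Then R = B(k−1)f/C = 2*(k + 4)/(k**2 + 6*k + 7), so s_k = R(k)·t_k = (k + 4)*factorial(k + 2)/2**k.
Verify: (k**2 + 6*k + 7)*factorial(k + 2)/(2*2**k) matches t_k.
Σ_(k=1)^(5) t_k = s_(6) − s_(1) = 6300 − (15) = 6285.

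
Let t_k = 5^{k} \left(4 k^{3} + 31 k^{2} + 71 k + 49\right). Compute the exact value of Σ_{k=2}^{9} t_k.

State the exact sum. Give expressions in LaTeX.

Σ = 14072264800

Compute t_(k+1)/t_k: get 5*(4*k**3 + 43*k**2 + 145*k + 155)/(4*k**3 + 31*k**2 + 71*k + 49).
A = 5, B = 1, C = k**3 + 31*k**2/4 + 71*k/4 + 49/4.
Solve (5)·f(k+1) − (1)·f(k) = k**3 + 31*k**2/4 + 71*k/4 + 49/4.
From deg A=0, deg B=0, deg C=3: d=3.
Match coefficients ⇒ f(k) = (k + 1)*(k**2 + 3*k + 1)/4.
Then R = B(k−1)f/C = (k + 1)*(k**2 + 3*k + 1)/(4*k**3 + 31*k**2 + 71*k + 49), so s_k = R(k)·t_k = 5**k*(k**3 + 4*k**2 + 4*k + 1).
Check: Δs_k = 5**k*(4*k**3 + 31*k**2 + 71*k + 49). ✓
Telescoping: Σ = s_(10) − s_(2) = 14072265625 − (825) = 14072264800.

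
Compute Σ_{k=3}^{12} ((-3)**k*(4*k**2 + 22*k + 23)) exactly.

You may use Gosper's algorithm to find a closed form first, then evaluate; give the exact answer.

The ratio is 3*(-4*k**2 - 30*k - 49)/(4*k**2 + 22*k + 23).
Gosper form: A/B · C(k+1)/C(k) with A=-3, B=1, C=k**2 + 11*k/2 + 23/4.
Need (-3)·f(k+1) − (1)·f(k) = k**2 + 11*k/2 + 23/4.
d = 2 from the (0,0,2) case.
Solving with deg f ≤ 2: f(k) = -(k**2 + 4*k + 2)/4.
So s_k = (B(k−1)f/C)·t_k = (-(k**2 + 4*k + 2)/(4*k**2 + 22*k + 23))·t_k = (-3)**k*(-k**2 - 4*k - 2).
Δs = (-3)**k*(4*k**2 + 22*k + 23), as required.
Telescoping: Σ = s_(13) − s_(3) = 355534029 − (621) = 355533408.

Σ = 355533408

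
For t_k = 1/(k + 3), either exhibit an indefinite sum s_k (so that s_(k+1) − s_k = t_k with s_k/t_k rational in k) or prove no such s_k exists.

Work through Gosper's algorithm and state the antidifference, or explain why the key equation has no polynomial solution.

The ratio is (k + 3)/(k + 4).
A = k + 3, B = k + 4, C = 1.
Set up (k + 3)·f(k+1) − (k + 3)·f(k) − (1) = 0.
deg f ≤ 0 (via 1,1,0).
f = c0 ⇒ A·f(k+1) − B(k−1)·f(k) − C = -1. The system {-1 = 0} is inconsistent; no antidifference.

no hypergeometric antidifference exists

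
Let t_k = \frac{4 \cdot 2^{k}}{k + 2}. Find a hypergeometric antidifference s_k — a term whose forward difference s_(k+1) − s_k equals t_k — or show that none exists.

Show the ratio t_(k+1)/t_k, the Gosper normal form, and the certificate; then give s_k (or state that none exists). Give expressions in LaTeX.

The ratio is 2*(k + 2)/(k + 3).
So A=2*k + 4 and B=k + 3, with C=1.
Key eq: (2*k + 4)·f(k+1) = (k + 2)·f(k) + (1).
From deg A=1, deg B=1, deg C=0: d=-1.
Negative degree bound (-1): no f exists, t_k not Gosper-summable.

none — t_k is not Gosper-summable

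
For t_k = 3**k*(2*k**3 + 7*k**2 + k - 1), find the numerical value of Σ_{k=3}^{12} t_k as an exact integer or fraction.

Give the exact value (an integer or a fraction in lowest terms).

Σ = 3214154736

The ratio is 3*(2*k**3 + 13*k**2 + 21*k + 9)/(2*k**3 + 7*k**2 + k - 1).
So A=3 and B=1, with C=k**3 + 7*k**2/2 + k/2 - 1/2.
Set up (3)·f(k+1) − (1)·f(k) − (k**3 + 7*k**2/2 + k/2 - 1/2) = 0.
Degrees (0,0,3) ⇒ d ≤ 3.
Match coefficients ⇒ f(k) = (k - 1)**2*(k + 1)/2.
Then R = B(k−1)f/C = (k - 1)**2*(k + 1)/((2*k + 1)*(k**2 + 3*k - 1)), so s_k = R(k)·t_k = 3**k*(k**3 - k**2 - k + 1).
Δs = 3**k*(2*k**3 + 7*k**2 + k - 1), as required.
Sum = s_(13) − s_(3); s_(13) = 3214155168, s_(3) = 432 ⇒ 3214154736.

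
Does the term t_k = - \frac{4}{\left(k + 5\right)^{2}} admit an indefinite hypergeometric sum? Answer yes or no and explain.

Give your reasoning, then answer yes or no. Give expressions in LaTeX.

No; the coefficient equations for f are inconsistent.

Ratio r(k) = (k + 5)**2/(k + 6)**2.
Factor: A=k**2 + 10*k + 25; B=k**2 + 12*k + 36; C=1.
Solve (k**2 + 10*k + 25)·f(k+1) − (k**2 + 10*k + 25)·f(k) = 1.
d = 0 from the (2,2,0) case.
Generic f = c0 gives residual -1; -1 = 0 cannot hold, so t_k is not Gosper-summable.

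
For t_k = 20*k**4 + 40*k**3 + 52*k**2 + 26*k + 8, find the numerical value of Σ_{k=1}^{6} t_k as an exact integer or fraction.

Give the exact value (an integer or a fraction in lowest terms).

Compute t_(k+1)/t_k: get (10*k**4 + 60*k**3 + 146*k**2 + 165*k + 73)/(10*k**4 + 20*k**3 + 26*k**2 + 13*k + 4).
Gosper form: A/B · C(k+1)/C(k) with A=1, B=1, C=k**4 + 2*k**3 + 13*k**2/5 + 13*k/10 + 2/5.
Need (1)·f(k+1) − (1)·f(k) = k**4 + 2*k**3 + 13*k**2/5 + 13*k/10 + 2/5.
From deg A=0, deg B=0, deg C=4: d=5.
Solving with deg f ≤ 5: f(k) = k*(4*k**4 + 4*k**2 - 3*k + 3)/20.
Get s_k = R·t_k = k*(4*k**4 + 4*k**2 - 3*k + 3) with R(k) = B(k−1)f(k)/C(k) = k*(4*k**4 + 4*k**2 - 3*k + 3)/(2*(10*k**4 + 20*k**3 + 26*k**2 + 13*k + 4)).
Δs = 20*k**4 + 40*k**3 + 52*k**2 + 26*k + 8, as required.
Sum = s_(7) − s_(1); s_(7) = 68474, s_(1) = 8 ⇒ 68466.

Σ = 68466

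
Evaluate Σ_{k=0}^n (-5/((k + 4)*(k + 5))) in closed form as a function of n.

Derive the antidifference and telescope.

S(n) = 5*(-n - 1)/(4*(n + 5))

Compute t_(k+1)/t_k: get (k + 4)/(k + 6).
So A=k + 4 and B=k + 6, with C=1.
Need (k + 4)·f(k+1) − (k + 5)·f(k) = 1.
From deg A=1, deg B=1, deg C=0: d=1.
A polynomial solution: f(k) = k/4.
R(k) = B(k−1)·f(k)/C(k) = k*(k + 5)/4; s_k = R·t_k = -5*k/(4*k + 16).
s_(k+1) − s_k = -5/(k**2 + 9*k + 20) = t_k.
Σ_(k=0)^n t_k = s_(n+1) − s_(0) = (5*(-n - 1)/(4*(n + 5))) − (0), i.e. 5*(-n - 1)/(4*(n + 5)).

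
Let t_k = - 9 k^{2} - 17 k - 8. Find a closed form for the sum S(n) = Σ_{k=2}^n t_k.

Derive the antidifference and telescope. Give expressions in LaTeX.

The ratio is (9*k**2 + 35*k + 34)/(9*k**2 + 17*k + 8).
A = 1, B = 1, C = k**2 + 17*k/9 + 8/9.
Solve (1)·f(k+1) − (1)·f(k) = k**2 + 17*k/9 + 8/9.
Degrees (0,0,2) ⇒ d ≤ 3.
Coefficient equations give f(k) = k*(k + 1)*(3*k + 1)/9.
Get s_k = R·t_k = k*(-3*k**2 - 4*k - 1) with R(k) = B(k−1)f(k)/C(k) = k*(3*k + 1)/(9*k + 8).
Verify: -9*k**2 - 17*k - 8 matches t_k.
s_(n+1) = -3*n**3 - 13*n**2 - 18*n - 8 and s_(2) = -42, so S(n) = -3*n**3 - 13*n**2 - 18*n + 34.

S(n) = - 3 n^{3} - 13 n^{2} - 18 n + 34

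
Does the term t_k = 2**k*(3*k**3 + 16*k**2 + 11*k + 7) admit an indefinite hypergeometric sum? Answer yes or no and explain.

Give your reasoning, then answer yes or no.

Ratio r(k) = 2*(3*k**3 + 25*k**2 + 52*k + 37)/(3*k**3 + 16*k**2 + 11*k + 7).
A = 2, B = 1, C = k**3 + 16*k**2/3 + 11*k/3 + 7/3.
Need (2)·f(k+1) − (1)·f(k) = k**3 + 16*k**2/3 + 11*k/3 + 7/3.
Degrees (0,0,3) ⇒ d ≤ 3.
Solve for f: f(k) = (3*k**3 - 2*k**2 + k + 3)/3 (degree 3 ≤ 3).
So s_k = (B(k−1)f/C)·t_k = ((3*k**3 - 2*k**2 + k + 3)/(3*k**3 + 16*k**2 + 11*k + 7))·t_k = 2**k*(3*k**3 - 2*k**2 + k + 3).
s_(k+1) − s_k = 2**k*(3*k**3 + 16*k**2 + 11*k + 7) = t_k.

Yes. s_k = 2**k*(3*k**3 - 2*k**2 + k + 3).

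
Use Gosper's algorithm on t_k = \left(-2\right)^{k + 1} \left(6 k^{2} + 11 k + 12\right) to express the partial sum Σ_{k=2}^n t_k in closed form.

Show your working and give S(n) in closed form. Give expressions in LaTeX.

S(n) = - 20 \left(-2\right)^{n} n - 20 \left(-2\right)^{n} + 4 \left(-2\right)^{n + 1} n^{2} - 96

Compute t_(k+1)/t_k: get 2*(-6*k**2 - 23*k - 29)/(6*k**2 + 11*k + 12).
A = -2, B = 1, C = k**2 + 11*k/6 + 2.
f must satisfy (-2)·f(k+1) − (1)·f(k) = k**2 + 11*k/6 + 2.
From deg A=0, deg B=0, deg C=2: d=2.
Solving with deg f ≤ 2: f(k) = -(2*k**2 + k + 2)/6.
Then R = B(k−1)f/C = -(2*k**2 + k + 2)/(6*k**2 + 11*k + 12), so s_k = R(k)·t_k = 2*(-2)**k*(2*k**2 + k + 2).
s_(k+1) − s_k = (-2)**(k + 1)*(6*k**2 + 11*k + 12) = t_k.
Evaluate: s_(n+1) = (-2)**(n + 2)*(-2*n**2 - 5*n - 5); subtract s_(2) = 96 ⇒ S(n) = -20*(-2)**n*n - 20*(-2)**n + 4*(-2)**(n + 1)*n**2 - 96.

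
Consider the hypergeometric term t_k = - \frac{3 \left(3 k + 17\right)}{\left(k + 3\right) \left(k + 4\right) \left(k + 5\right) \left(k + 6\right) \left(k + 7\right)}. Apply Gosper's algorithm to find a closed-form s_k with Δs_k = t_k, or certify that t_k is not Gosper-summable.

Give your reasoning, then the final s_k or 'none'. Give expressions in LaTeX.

s_k = \frac{k \left(- k^{2} - 13 k - 54\right)}{24 \left(k^{3} + 13 k^{2} + 54 k + 72\right)}

Compute t_(k+1)/t_k: get (k + 3)*(3*k + 20)/((k + 8)*(3*k + 17)).
A = k + 3, B = k + 8, C = k + 17/3.
Set up (k + 3)·f(k+1) − (k + 7)·f(k) − (k + 17/3) = 0.
Degrees (1,1,1) ⇒ d ≤ 4.
Coefficient equations give f(k) = k*(k + 5)*(k**2 + 13*k + 54)/216.
So s_k = (B(k−1)f/C)·t_k = (k*(k + 5)*(k + 7)*(k**2 + 13*k + 54)/(72*(3*k + 17)))·t_k = k*(-k**2 - 13*k - 54)/(24*(k**3 + 13*k**2 + 54*k + 72)).
Check: Δs_k = 3*(-3*k - 17)/(k**5 + 25*k**4 + 245*k**3 + 1175*k**2 + 2754*k + 2520). ✓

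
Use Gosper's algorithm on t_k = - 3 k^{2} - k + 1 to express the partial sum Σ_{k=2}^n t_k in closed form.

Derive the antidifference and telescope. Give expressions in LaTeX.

S(n) = - n^{3} - 2 n^{2} + 3

t_(k+1)/t_k = (k + 3*(k + 1)**2)/(3*k**2 + k - 1).
So A=1 and B=1, with C=k**2 + k/3 - 1/3.
Set up (1)·f(k+1) − (1)·f(k) − (k**2 + k/3 - 1/3) = 0.
deg f ≤ 3 (via 0,0,2).
Match coefficients ⇒ f(k) = k*(k**2 - k - 1)/3.
Then R = B(k−1)f/C = k*(k**2 - k - 1)/(3*k**2 + k - 1), so s_k = R(k)·t_k = k*(-k**2 + k + 1).
Check: Δs_k = -3*k**2 - k + 1. ✓
Evaluate: s_(n+1) = -n**3 - 2*n**2 + 1; subtract s_(2) = -2 ⇒ S(n) = -n**3 - 2*n**2 + 3.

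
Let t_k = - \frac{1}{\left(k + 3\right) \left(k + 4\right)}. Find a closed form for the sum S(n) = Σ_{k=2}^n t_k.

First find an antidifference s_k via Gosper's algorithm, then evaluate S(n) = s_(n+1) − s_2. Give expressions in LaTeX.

S(n) = \frac{1 - n}{5 \left(n + 4\right)}

Compute t_(k+1)/t_k: get (k + 3)/(k + 5).
Normal form (A,B,C) = (k + 3, k + 5, 1).
f must satisfy (k + 3)·f(k+1) − (k + 4)·f(k) = 1.
Bound: deg f ≤ 1.
Match coefficients ⇒ f(k) = k/3.
R(k) = B(k−1)·f(k)/C(k) = k*(k + 4)/3; s_k = R·t_k = -k/(3*k + 9).
Verify: -1/(k**2 + 7*k + 12) matches t_k.
Σ_(k=2)^n t_k = s_(n+1) − s_(2) = ((-n - 1)/(3*(n + 4))) − (-2/15), i.e. (1 - n)/(5*(n + 4)).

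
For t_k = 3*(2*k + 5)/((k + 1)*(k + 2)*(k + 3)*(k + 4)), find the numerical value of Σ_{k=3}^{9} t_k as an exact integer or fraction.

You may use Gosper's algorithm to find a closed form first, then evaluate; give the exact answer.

Σ = 119/1144

t_(k+1)/t_k = (k + 1)*(2*k + 7)/((k + 5)*(2*k + 5)).
Take A(k)=k + 1, B(k)=k + 5, C(k)=k + 5/2.
Need (k + 1)·f(k+1) − (k + 4)·f(k) = k + 5/2.
Degrees (1,1,1) ⇒ d ≤ 3.
Match coefficients ⇒ f(k) = k*(k + 2)*(k + 4)/6.
Then R = B(k−1)f/C = k*(k + 2)*(k + 4)**2/(3*(2*k + 5)), so s_k = R(k)·t_k = k*(k + 4)/(k**2 + 4*k + 3).
Δs = 3*(2*k + 5)/(k**4 + 10*k**3 + 35*k**2 + 50*k + 24), as required.
Telescoping: Σ = s_(10) − s_(3) = 140/143 − (7/8) = 119/1144.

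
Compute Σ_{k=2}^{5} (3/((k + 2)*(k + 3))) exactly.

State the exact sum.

Ratio r(k) = (k + 2)/(k + 4).
So A=k + 2 and B=k + 4, with C=1.
Need (k + 2)·f(k+1) − (k + 3)·f(k) = 1.
Bound: deg f ≤ 1.
Match coefficients ⇒ f(k) = k/2.
Get s_k = R·t_k = 3*k/(2*(k + 2)) with R(k) = B(k−1)f(k)/C(k) = k*(k + 3)/2.
Check: Δs_k = 3/(k**2 + 5*k + 6). ✓
Sum = s_(6) − s_(2); s_(6) = 9/8, s_(2) = 3/4 ⇒ 3/8.

Σ = 3/8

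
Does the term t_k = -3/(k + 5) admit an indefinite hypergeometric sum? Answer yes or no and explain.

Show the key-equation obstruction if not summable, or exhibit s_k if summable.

Compute t_(k+1)/t_k: get (k + 5)/(k + 6).
Gosper form: A/B · C(k+1)/C(k) with A=k + 5, B=k + 6, C=1.
Solve (k + 5)·f(k+1) − (k + 5)·f(k) = 1.
d = 0 from the (1,1,0) case.
Put f(k) = c0: A·f(k+1) − B(k−1)·f(k) − C = -1; need -1 = 0 — inconsistent ⇒ no f, not summable.

No — the linear system for f has no solution.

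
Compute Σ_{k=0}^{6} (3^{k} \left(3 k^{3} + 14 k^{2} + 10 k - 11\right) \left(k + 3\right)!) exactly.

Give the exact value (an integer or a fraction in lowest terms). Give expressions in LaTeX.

Σ = 325383609606

Step 1: r(k) = 3*(3*k**4 + 35*k**3 + 139*k**2 + 204*k + 64)/(3*k**3 + 14*k**2 + 10*k - 11).
So A=3*k + 12 and B=1, with C=k**3 + 14*k**2/3 + 10*k/3 - 11/3.
Key eq: (3*k + 12)·f(k+1) = (1)·f(k) + (k**3 + 14*k**2/3 + 10*k/3 - 11/3).
deg f ≤ 2 (via 1,0,3).
Match coefficients ⇒ f(k) = (k**2 - k - 1)/3.
Get s_k = R·t_k = 3**k*(k**2 - k - 1)*factorial(k + 3) with R(k) = B(k−1)f(k)/C(k) = (k**2 - k - 1)/(3*k**3 + 14*k**2 + 10*k - 11).
s_(k+1) − s_k = 3**k*(3*k**3 + 14*k**2 + 10*k - 11)*factorial(k + 3) = t_k.
Telescoping: Σ = s_(7) − s_(0) = 325383609600 − (-6) = 325383609606.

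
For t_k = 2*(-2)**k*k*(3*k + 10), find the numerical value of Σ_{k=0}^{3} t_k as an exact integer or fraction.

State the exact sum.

t_(k+1)/t_k = -2*(k + 1)*(3*k + 13)/(k*(3*k + 10)).
Gosper form: A/B · C(k+1)/C(k) with A=-2, B=1, C=k**2 + 10*k/3.
Key eq: (-2)·f(k+1) = (1)·f(k) + (k**2 + 10*k/3).
From deg A=0, deg B=0, deg C=2: d=2.
Match coefficients ⇒ f(k) = -(k**2 + 2*k - 2)/3.
R(k) = B(k−1)·f(k)/C(k) = -(k**2 + 2*k - 2)/(k*(3*k + 10)); s_k = R·t_k = (-2)**(k + 1)*(k**2 + 2*k - 2).
s_(k+1) − s_k = 2*(-2)**k*k*(3*k + 10) = t_k.
Σ_(k=0)^(3) t_k = s_(4) − s_(0) = -704 − (4) = -708.

Σ = -708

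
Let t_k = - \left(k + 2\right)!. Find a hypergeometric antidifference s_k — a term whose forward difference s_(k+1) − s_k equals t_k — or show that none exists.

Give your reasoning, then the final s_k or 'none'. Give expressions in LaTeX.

not Gosper-summable; s_k does not exist

Step 1: r(k) = k + 3.
Normal form (A,B,C) = (k + 3, 1, 1).
Solve (k + 3)·f(k+1) − (1)·f(k) = 1.
deg f ≤ -1 (via 1,0,0).
Negative degree bound (-1): no f exists, t_k not Gosper-summable.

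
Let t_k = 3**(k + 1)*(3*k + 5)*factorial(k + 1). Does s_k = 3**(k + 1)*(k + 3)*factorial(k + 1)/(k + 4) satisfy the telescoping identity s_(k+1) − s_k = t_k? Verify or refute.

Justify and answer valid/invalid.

s_(k+1) = 3**(k + 2)*(k + 4)*factorial(k + 2)/(k + 5)
s_(k+1) − s_k = 3**(k + 1)*(3*k**3 + 29*k**2 + 88*k + 81)*factorial(k + 1)/((k + 4)*(k + 5))
(s_(k+1) − s_k) − t_k = -3**(k + 1)*(3*k**2 + 17*k + 19)*factorial(k + 1)/((k + 4)*(k + 5))

Invalid: residual -3**(k + 1)*(3*k**2 + 17*k + 19)*factorial(k + 1)/((k + 4)*(k + 5)) ≠ 0.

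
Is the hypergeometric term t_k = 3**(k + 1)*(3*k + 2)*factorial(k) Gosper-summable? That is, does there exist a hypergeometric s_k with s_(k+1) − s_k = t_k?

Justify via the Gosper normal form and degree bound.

Yes. s_k = 3**(k + 1)*factorial(k).

Step 1: r(k) = 3*(k + 1)*(3*k + 5)/(3*k + 2).
Factor: A=3*k + 3; B=1; C=k + 2/3.
f must satisfy (3*k + 3)·f(k+1) − (1)·f(k) = k + 2/3.
Degrees (1,0,1) ⇒ d ≤ 0.
Coefficient equations give f(k) = 1/3.
So s_k = (B(k−1)f/C)·t_k = (1/(3*k + 2))·t_k = 3**(k + 1)*factorial(k).
Check: Δs_k = 3**(k + 1)*(3*k + 2)*factorial(k). ✓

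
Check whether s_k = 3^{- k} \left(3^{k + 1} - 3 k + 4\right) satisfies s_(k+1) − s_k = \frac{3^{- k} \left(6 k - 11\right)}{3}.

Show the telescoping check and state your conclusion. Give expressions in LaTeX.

s_(k+1) = 3 - k/3**k + 1/(3*3**k)
s_(k+1) − s_k = (6*k - 11)/(3*3**k)
(s_(k+1) − s_k) − t_k = 0

Valid — Δs_k = t_k.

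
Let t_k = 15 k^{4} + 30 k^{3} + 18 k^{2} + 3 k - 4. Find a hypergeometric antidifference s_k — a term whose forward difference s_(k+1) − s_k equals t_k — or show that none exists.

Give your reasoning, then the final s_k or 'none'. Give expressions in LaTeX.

r(k) = (15*k**4 + 90*k**3 + 198*k**2 + 189*k + 62)/(15*k**4 + 30*k**3 + 18*k**2 + 3*k - 4) after simplifying.
Factor: A=1; B=1; C=k**4 + 2*k**3 + 6*k**2/5 + k/5 - 4/15.
Key eq: (1)·f(k+1) = (1)·f(k) + (k**4 + 2*k**3 + 6*k**2/5 + k/5 - 4/15).
Degrees (0,0,4) ⇒ d ≤ 5.
Match coefficients ⇒ f(k) = k*(3*k**4 - 4*k**2 - 3)/15.
Get s_k = R·t_k = k*(3*k**4 - 4*k**2 - 3) with R(k) = B(k−1)f(k)/C(k) = k*(3*k**4 - 4*k**2 - 3)/(15*k**4 + 30*k**3 + 18*k**2 + 3*k - 4).
s_(k+1) − s_k = 15*k**4 + 30*k**3 + 18*k**2 + 3*k - 4 = t_k.

s_k = k \left(3 k^{4} - 4 k^{2} - 3\right)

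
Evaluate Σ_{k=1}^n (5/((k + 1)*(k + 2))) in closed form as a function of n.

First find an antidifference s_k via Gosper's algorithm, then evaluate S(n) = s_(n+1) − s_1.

S(n) = 5*n/(2*(n + 2))

The ratio is (k + 1)/(k + 3).
A = k + 1, B = k + 3, C = 1.
Key eq: (k + 1)·f(k+1) = (k + 2)·f(k) + (1).
d = 1 from the (1,1,0) case.
A polynomial solution: f(k) = k.
Get s_k = R·t_k = 5*k/(k + 1) with R(k) = B(k−1)f(k)/C(k) = k*(k + 2).
s_(k+1) − s_k = 5/(k**2 + 3*k + 2) = t_k.
s_(n+1) = 5*(n + 1)/(n + 2) and s_(1) = 5/2, so S(n) = 5*n/(2*(n + 2)).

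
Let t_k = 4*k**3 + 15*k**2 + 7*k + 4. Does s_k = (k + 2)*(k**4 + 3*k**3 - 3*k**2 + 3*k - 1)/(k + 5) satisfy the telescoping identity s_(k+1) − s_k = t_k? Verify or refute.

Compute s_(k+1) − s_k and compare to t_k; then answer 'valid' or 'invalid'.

Invalid: residual 3*(-3*k**4 - 32*k**3 - 85*k**2 - 36*k - 21)/(k**2 + 11*k + 30) ≠ 0.

s_(k+1) = (k**5 + 10*k**4 + 33*k**3 + 46*k**2 + 33*k + 9)/(k + 6)
s_(k+1) − s_k = (4*k**5 + 50*k**4 + 196*k**3 + 276*k**2 + 146*k + 57)/(k**2 + 11*k + 30)
(s_(k+1) − s_k) − t_k = 3*(-3*k**4 - 32*k**3 - 85*k**2 - 36*k - 21)/(k**2 + 11*k + 30)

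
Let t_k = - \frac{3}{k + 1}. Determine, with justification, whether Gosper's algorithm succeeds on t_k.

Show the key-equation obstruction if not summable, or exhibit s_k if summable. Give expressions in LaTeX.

Step 1: r(k) = (k + 1)/(k + 2).
A = k + 1, B = k + 2, C = 1.
Set up (k + 1)·f(k+1) − (k + 1)·f(k) − (1) = 0.
deg f ≤ 0 (via 1,1,0).
Generic f = c0 gives residual -1; -1 = 0 cannot hold, so t_k is not Gosper-summable.

No; the coefficient equations for f are inconsistent.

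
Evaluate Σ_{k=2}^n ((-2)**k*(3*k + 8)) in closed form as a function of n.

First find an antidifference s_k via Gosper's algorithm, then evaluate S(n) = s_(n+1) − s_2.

S(n) = 2*(-2)**n*n + 6*(-2)**n + 16

Step 1: r(k) = 2*(-3*k - 11)/(3*k + 8).
Normal form (A,B,C) = (-2, 1, k + 8/3).
Set up (-2)·f(k+1) − (1)·f(k) − (k + 8/3) = 0.
Bound: deg f ≤ 1.
A polynomial solution: f(k) = -(k + 2)/3.
R(k) = B(k−1)·f(k)/C(k) = -(k + 2)/(3*k + 8); s_k = R·t_k = (-2)**k*(-k - 2).
Check: Δs_k = (-2)**k*(3*k + 8). ✓
Σ_(k=2)^n t_k = s_(n+1) − s_(2) = (2*(-2)**n*(n + 3)) − (-16), i.e. 2*(-2)**n*n + 6*(-2)**n + 16.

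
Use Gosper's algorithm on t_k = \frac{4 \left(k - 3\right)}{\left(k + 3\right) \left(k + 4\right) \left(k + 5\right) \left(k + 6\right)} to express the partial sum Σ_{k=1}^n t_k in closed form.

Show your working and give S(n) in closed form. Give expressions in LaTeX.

Step 1: r(k) = (k - 2)*(k + 3)/((k - 3)*(k + 7)).
Take A(k)=k + 3, B(k)=k + 7, C(k)=k - 3.
f must satisfy (k + 3)·f(k+1) − (k + 6)·f(k) = k - 3.
deg f ≤ 3 (via 1,1,1).
Solving with deg f ≤ 3: f(k) = -k*(k**2 + 12*k + 107)/120.
Certificate R = B(k−1)f/C = -k*(k + 6)*(k**2 + 12*k + 107)/(120*(k - 3)) gives s_k = k*(-k**2 - 12*k - 107)/(30*(k + 3)*(k + 4)*(k + 5)).
Verify: 4*(k - 3)/(k**4 + 18*k**3 + 119*k**2 + 342*k + 360) matches t_k.
Evaluate: s_(n+1) = (-n**3 - 15*n**2 - 134*n - 120)/(30*(n**3 + 15*n**2 + 74*n + 120)); subtract s_(1) = -1/30 ⇒ S(n) = -2*n/(n**3 + 15*n**2 + 74*n + 120).

S(n) = - \frac{2 n}{n^{3} + 15 n^{2} + 74 n + 120}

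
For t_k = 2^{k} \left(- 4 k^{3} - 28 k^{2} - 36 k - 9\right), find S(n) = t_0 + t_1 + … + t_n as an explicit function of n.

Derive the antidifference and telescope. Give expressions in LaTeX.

Ratio r(k) = 2*(4*k**3 + 40*k**2 + 104*k + 77)/(4*k**3 + 28*k**2 + 36*k + 9).
Gosper form: A/B · C(k+1)/C(k) with A=2, B=1, C=k**3 + 7*k**2 + 9*k + 9/4.
Set up (2)·f(k+1) − (1)·f(k) − (k**3 + 7*k**2 + 9*k + 9/4) = 0.
Bound: deg f ≤ 3.
Solve for f: f(k) = (4*k**3 + 4*k**2 - 4*k + 1)/4 (degree 3 ≤ 3).
R(k) = B(k−1)·f(k)/C(k) = (4*k**3 + 4*k**2 - 4*k + 1)/(4*k**3 + 28*k**2 + 36*k + 9); s_k = R·t_k = 2**k*(-4*k**3 - 4*k**2 + 4*k - 1).
Check: Δs_k = 2**k*(-4*k**3 - 28*k**2 - 36*k - 9). ✓
Evaluate: s_(n+1) = 2**(n + 1)*(-4*n**3 - 16*n**2 - 16*n - 5); subtract s_(0) = -1 ⇒ S(n) = -8*2**n*n**3 - 32*2**n*n**2 - 32*2**n*n - 10*2**n + 1.

S(n) = - 8 \cdot 2^{n} n^{3} - 32 \cdot 2^{n} n^{2} - 32 \cdot 2^{n} n - 10 \cdot 2^{n} + 1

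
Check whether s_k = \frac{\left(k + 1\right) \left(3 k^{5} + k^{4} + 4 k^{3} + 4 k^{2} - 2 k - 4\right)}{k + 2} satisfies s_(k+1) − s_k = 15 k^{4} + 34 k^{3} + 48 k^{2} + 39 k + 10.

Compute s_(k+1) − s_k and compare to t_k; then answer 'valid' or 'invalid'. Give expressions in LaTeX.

s_(k+1) = (3*k**6 + 22*k**5 + 70*k**4 + 128*k**3 + 141*k**2 + 80*k + 12)/(k + 3)
s_(k+1) − s_k = (15*k**6 + 97*k**5 + 245*k**4 + 371*k**3 + 362*k**2 + 194*k + 36)/(k**2 + 5*k + 6)
(s_(k+1) − s_k) − t_k = (-12*k**5 - 63*k**4 - 112*k**3 - 131*k**2 - 90*k - 24)/(k**2 + 5*k + 6)

Invalid: residual \frac{- 12 k^{5} - 63 k^{4} - 112 k^{3} - 131 k^{2} - 90 k - 24}{k^{2} + 5 k + 6} ≠ 0.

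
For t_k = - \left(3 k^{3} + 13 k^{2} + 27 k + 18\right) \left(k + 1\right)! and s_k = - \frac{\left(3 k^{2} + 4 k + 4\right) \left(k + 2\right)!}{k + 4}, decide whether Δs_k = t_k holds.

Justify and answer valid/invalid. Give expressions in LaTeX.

s_(k+1) = -(3*k**2 + 10*k + 11)*factorial(k + 3)/(k + 5)
s_(k+1) − s_k = -(3*k**4 + 28*k**3 + 98*k**2 + 173*k + 112)*factorial(k + 2)/((k + 4)*(k + 5))
(s_(k+1) − s_k) − t_k = 2*(k + 1)*(3*k**3 + 22*k**2 + 54*k + 68)*factorial(k + 1)/((k + 4)*(k + 5))

Invalid: residual \frac{2 \left(k + 1\right) \left(3 k^{3} + 22 k^{2} + 54 k + 68\right) \left(k + 1\right)!}{\left(k + 4\right) \left(k + 5\right)} ≠ 0.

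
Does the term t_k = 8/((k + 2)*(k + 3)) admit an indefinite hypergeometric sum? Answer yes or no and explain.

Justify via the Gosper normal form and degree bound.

Compute t_(k+1)/t_k: get (k + 2)/(k + 4).
Gosper form: A/B · C(k+1)/C(k) with A=k + 2, B=k + 4, C=1.
Solve (k + 2)·f(k+1) − (k + 3)·f(k) = 1.
Bound: deg f ≤ 1.
Solving with deg f ≤ 1: f(k) = k/2.
Get s_k = R·t_k = 4*k/(k + 2) with R(k) = B(k−1)f(k)/C(k) = k*(k + 3)/2.
Check: Δs_k = 8/(k**2 + 5*k + 6). ✓

Yes. s_k = 4*k/(k + 2).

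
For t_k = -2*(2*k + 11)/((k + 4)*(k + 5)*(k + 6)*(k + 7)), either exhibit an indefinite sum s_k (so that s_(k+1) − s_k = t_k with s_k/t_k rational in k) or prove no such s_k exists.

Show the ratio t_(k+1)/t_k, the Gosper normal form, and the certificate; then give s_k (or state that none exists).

s_k = k*(-k - 10)/(12*(k**2 + 10*k + 24))

r(k) = (k + 4)*(2*k + 13)/((k + 8)*(2*k + 11)) after simplifying.
Gosper form: A/B · C(k+1)/C(k) with A=k + 4, B=k + 8, C=k + 11/2.
Need (k + 4)·f(k+1) − (k + 7)·f(k) = k + 11/2.
Degrees (1,1,1) ⇒ d ≤ 3.
Match coefficients ⇒ f(k) = k*(k + 5)*(k + 10)/48.
Certificate R = B(k−1)f/C = k*(k + 5)*(k + 7)*(k + 10)/(24*(2*k + 11)) gives s_k = k*(-k - 10)/(12*(k**2 + 10*k + 24)).
Check: Δs_k = 2*(-2*k - 11)/(k**4 + 22*k**3 + 179*k**2 + 638*k + 840). ✓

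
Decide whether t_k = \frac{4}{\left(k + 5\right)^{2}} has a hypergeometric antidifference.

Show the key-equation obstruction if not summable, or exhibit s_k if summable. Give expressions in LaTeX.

No; the coefficient equations for f are inconsistent.

Step 1: r(k) = (k + 5)**2/(k + 6)**2.
So A=k**2 + 10*k + 25 and B=k**2 + 12*k + 36, with C=1.
Need (k**2 + 10*k + 25)·f(k+1) − (k**2 + 10*k + 25)·f(k) = 1.
Degrees (2,2,0) ⇒ d ≤ 0.
Generic f = c0 gives residual -1; -1 = 0 cannot hold, so t_k is not Gosper-summable.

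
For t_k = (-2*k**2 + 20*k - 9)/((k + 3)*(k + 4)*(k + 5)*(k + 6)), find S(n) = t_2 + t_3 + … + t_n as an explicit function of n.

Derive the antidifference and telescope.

S(n) = (-2*n**3 + 180*n**2 - 43*n - 135)/(105*(n**3 + 15*n**2 + 74*n + 120))

Ratio r(k) = -(k + 3)*(20*k - 2*(k + 1)**2 + 11)/((k + 7)*(2*k**2 - 20*k + 9)).
Factor: A=k + 3; B=k + 7; C=k**2 - 10*k + 9/2.
Key eq: (k + 3)·f(k+1) = (k + 6)·f(k) + (k**2 - 10*k + 9/2).
Bound: deg f ≤ 3.
A polynomial solution: f(k) = k*(k**2 - 48*k + 137)/60.
R(k) = B(k−1)·f(k)/C(k) = k*(k + 6)*(k**2 - 48*k + 137)/(30*(2*k**2 - 20*k + 9)); s_k = R·t_k = k*(-k**2 + 48*k - 137)/(30*(k + 3)*(k + 4)*(k + 5)).
s_(k+1) − s_k = (-2*k**2 + 20*k - 9)/(k**4 + 18*k**3 + 119*k**2 + 342*k + 360) = t_k.
Telescope: S(n) = s_(n+1) − s_(2) = (-n**3 + 45*n**2 - 44*n - 90)/(30*(n**3 + 15*n**2 + 74*n + 120)) − (-1/70) = (-2*n**3 + 180*n**2 - 43*n - 135)/(105*(n**3 + 15*n**2 + 74*n + 120)).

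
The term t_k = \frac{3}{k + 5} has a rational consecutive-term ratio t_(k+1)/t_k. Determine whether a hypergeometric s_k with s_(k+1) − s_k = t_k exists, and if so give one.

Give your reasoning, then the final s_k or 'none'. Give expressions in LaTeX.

t_(k+1)/t_k = (k + 5)/(k + 6).
So A=k + 5 and B=k + 6, with C=1.
Key eq: (k + 5)·f(k+1) = (k + 5)·f(k) + (1).
deg f ≤ 0 (via 1,1,0).
Write f(k) = c0. Then LHS − RHS = -1, requiring -1 = 0: contradictory. No certificate.

not Gosper-summable; s_k does not exist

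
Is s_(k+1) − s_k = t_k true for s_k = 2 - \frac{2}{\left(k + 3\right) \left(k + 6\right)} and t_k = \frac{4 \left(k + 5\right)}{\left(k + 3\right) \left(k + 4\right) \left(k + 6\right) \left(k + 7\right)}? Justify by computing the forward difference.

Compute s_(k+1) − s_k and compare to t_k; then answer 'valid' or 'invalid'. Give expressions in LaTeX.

valid; difference matches t_k

s_(k+1) = 2 - 2/((k + 4)*(k + 7))
s_(k+1) − s_k = 4*(k + 5)/(k**4 + 20*k**3 + 145*k**2 + 450*k + 504)
(s_(k+1) − s_k) − t_k = 0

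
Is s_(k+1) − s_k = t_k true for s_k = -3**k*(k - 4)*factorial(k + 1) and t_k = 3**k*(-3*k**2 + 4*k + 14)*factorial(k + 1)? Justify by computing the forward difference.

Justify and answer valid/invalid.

Valid: the claim telescopes to t_k.

s_(k+1) = -3**(k + 1)*(k - 3)*factorial(k + 2)
s_(k+1) − s_k = 3**k*(-3*k**2 + 4*k + 14)*factorial(k + 1)
(s_(k+1) − s_k) − t_k = 0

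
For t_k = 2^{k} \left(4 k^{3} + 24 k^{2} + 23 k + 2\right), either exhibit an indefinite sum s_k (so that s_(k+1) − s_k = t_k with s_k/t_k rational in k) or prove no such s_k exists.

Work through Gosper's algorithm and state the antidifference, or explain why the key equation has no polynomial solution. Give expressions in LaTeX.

t_(k+1)/t_k = 2*(4*k**3 + 36*k**2 + 83*k + 53)/(4*k**3 + 24*k**2 + 23*k + 2).
Normal form (A,B,C) = (2, 1, k**3 + 6*k**2 + 23*k/4 + 1/2).
Set up (2)·f(k+1) − (1)·f(k) − (k**3 + 6*k**2 + 23*k/4 + 1/2) = 0.
From deg A=0, deg B=0, deg C=3: d=3.
Solving with deg f ≤ 3: f(k) = (4*k**3 - k - 4)/4.
Then R = B(k−1)f/C = (4*k**3 - k - 4)/(4*k**3 + 24*k**2 + 23*k + 2), so s_k = R(k)·t_k = 2**k*(4*k**3 - k - 4).
Δs = 2**k*(-4*k**3 - k + 8*(k + 1)**3 - 6), as required.

s_k = 2^{k} \left(4 k^{3} - k - 4\right)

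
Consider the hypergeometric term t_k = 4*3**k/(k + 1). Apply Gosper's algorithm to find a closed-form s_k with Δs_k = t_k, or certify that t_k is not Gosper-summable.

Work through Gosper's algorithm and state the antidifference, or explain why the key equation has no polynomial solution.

r(k) = 3*(k + 1)/(k + 2) after simplifying.
Factor: A=3*k + 3; B=k + 2; C=1.
Key eq: (3*k + 3)·f(k+1) = (k + 1)·f(k) + (1).
Degrees (1,1,0) ⇒ d ≤ -1.
Bound -1 < 0, so the key equation has no polynomial solution.

not Gosper-summable; s_k does not exist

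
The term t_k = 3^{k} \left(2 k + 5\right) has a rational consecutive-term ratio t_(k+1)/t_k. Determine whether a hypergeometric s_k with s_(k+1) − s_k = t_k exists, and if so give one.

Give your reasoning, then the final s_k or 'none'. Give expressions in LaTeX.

Compute t_(k+1)/t_k: get 3*(2*k + 7)/(2*k + 5).
Take A(k)=3, B(k)=1, C(k)=k + 5/2.
Key eq: (3)·f(k+1) = (1)·f(k) + (k + 5/2).
From deg A=0, deg B=0, deg C=1: d=1.
Solve for f: f(k) = (k + 1)/2 (degree 1 ≤ 1).
So s_k = (B(k−1)f/C)·t_k = ((k + 1)/(2*k + 5))·t_k = 3**k*(k + 1).
Check: Δs_k = 3**k*(2*k + 5). ✓

s_k = 3^{k} \left(k + 1\right)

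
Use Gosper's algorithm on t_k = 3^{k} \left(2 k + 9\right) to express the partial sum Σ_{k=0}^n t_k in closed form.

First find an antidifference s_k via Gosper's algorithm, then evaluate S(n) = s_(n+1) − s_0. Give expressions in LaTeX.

t_(k+1)/t_k = 3*(2*k + 11)/(2*k + 9).
A = 3, B = 1, C = k + 9/2.
Solve (3)·f(k+1) − (1)·f(k) = k + 9/2.
deg f ≤ 1 (via 0,0,1).
Solving with deg f ≤ 1: f(k) = (k + 3)/2.
Get s_k = R·t_k = 3**k*(k + 3) with R(k) = B(k−1)f(k)/C(k) = (k + 3)/(2*k + 9).
Δs = 3**k*(2*k + 9), as required.
Evaluate: s_(n+1) = 3**(n + 1)*(n + 4); subtract s_(0) = 3 ⇒ S(n) = 3*3**n*n + 12*3**n - 3.

S(n) = 3 \cdot 3^{n} n + 12 \cdot 3^{n} - 3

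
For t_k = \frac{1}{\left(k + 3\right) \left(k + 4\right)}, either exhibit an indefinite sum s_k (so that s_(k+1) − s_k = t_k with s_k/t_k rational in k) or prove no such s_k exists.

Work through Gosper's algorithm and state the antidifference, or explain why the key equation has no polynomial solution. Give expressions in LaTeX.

s_k = \frac{k}{3 \left(k + 3\right)}

Compute t_(k+1)/t_k: get (k + 3)/(k + 5).
Factor: A=k + 3; B=k + 5; C=1.
Set up (k + 3)·f(k+1) − (k + 4)·f(k) − (1) = 0.
deg f ≤ 1 (via 1,1,0).
Coefficient equations give f(k) = k/3.
Then R = B(k−1)f/C = k*(k + 4)/3, so s_k = R(k)·t_k = k/(3*(k + 3)).
Δs = 1/(k**2 + 7*k + 12), as required.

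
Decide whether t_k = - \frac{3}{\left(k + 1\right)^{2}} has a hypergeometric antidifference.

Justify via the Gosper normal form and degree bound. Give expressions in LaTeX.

r(k) = (k + 1)**2/(k + 2)**2 after simplifying.
So A=k**2 + 2*k + 1 and B=k**2 + 4*k + 4, with C=1.
Solve (k**2 + 2*k + 1)·f(k+1) − (k**2 + 2*k + 1)·f(k) = 1.
deg f ≤ 0 (via 2,2,0).
Generic f = c0 gives residual -1; -1 = 0 cannot hold, so t_k is not Gosper-summable.

No — key equation has no polynomial f.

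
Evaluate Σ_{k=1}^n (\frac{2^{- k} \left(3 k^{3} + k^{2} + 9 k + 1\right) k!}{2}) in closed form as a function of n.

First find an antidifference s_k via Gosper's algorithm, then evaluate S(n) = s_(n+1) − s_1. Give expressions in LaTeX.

S(n) = 2^{- n - 1} \left(- 2^{n} + 3 n^{3} n! + 7 n^{2} n! + 5 n n! + n!\right)

Step 1: r(k) = (k + 1)*(9*k + 3*(k + 1)**3 + (k + 1)**2 + 10)/(2*(3*k**3 + k**2 + 9*k + 1)).
Take A(k)=k/2 + 1/2, B(k)=1, C(k)=k**3 + k**2/3 + 3*k + 1/3.
Solve (k/2 + 1/2)·f(k+1) − (1)·f(k) = k**3 + k**2/3 + 3*k + 1/3.
deg f ≤ 2 (via 1,0,3).
Solve for f: f(k) = 2*k*(3*k - 2)/3 (degree 2 ≤ 2).
Then R = B(k−1)f/C = 2*k*(3*k - 2)/(3*k**3 + k**2 + 9*k + 1), so s_k = R(k)·t_k = k*(3*k - 2)*factorial(k)/2**k.
s_(k+1) − s_k = (3*k**3 + k**2 + 9*k + 1)*factorial(k)/(2*2**k) = t_k.
s_(n+1) = 2**(-n - 1)*(n + 1)*(3*n + 1)*factorial(n + 1) and s_(1) = 1/2, so S(n) = 2**(-n - 1)*(-2**n + 3*n**3*factorial(n) + 7*n**2*factorial(n) + 5*n*factorial(n) + factorial(n)).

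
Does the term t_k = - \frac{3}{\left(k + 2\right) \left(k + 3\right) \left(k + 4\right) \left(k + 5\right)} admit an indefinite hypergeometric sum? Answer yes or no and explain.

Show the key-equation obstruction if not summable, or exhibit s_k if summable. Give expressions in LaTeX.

Yes. s_k = \frac{k \left(- k^{2} - 9 k - 26\right)}{24 \left(k + 2\right) \left(k + 3\right) \left(k + 4\right)}.

The ratio is (k + 2)/(k + 6).
Factor: A=k + 2; B=k + 6; C=1.
Solve (k + 2)·f(k+1) − (k + 5)·f(k) = 1.
Bound: deg f ≤ 3.
Solving with deg f ≤ 3: f(k) = k*(k**2 + 9*k + 26)/72.
R(k) = B(k−1)·f(k)/C(k) = k*(k + 5)*(k**2 + 9*k + 26)/72; s_k = R·t_k = k*(-k**2 - 9*k - 26)/(24*(k + 2)*(k + 3)*(k + 4)).
Verify: -3/(k**4 + 14*k**3 + 71*k**2 + 154*k + 120) matches t_k.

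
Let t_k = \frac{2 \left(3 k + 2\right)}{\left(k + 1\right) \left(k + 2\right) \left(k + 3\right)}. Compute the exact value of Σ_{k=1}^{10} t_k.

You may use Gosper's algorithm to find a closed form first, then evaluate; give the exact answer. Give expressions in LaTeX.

Σ = 215/156

t_(k+1)/t_k = (k + 1)*(3*k + 5)/((k + 4)*(3*k + 2)).
So A=k + 1 and B=k + 4, with C=k + 2/3.
Solve (k + 1)·f(k+1) − (k + 3)·f(k) = k + 2/3.
Bound: deg f ≤ 2.
Coefficient equations give f(k) = k*(5*k + 3)/12.
R(k) = B(k−1)·f(k)/C(k) = k*(k + 3)*(5*k + 3)/(4*(3*k + 2)); s_k = R·t_k = k*(5*k + 3)/(2*(k + 1)*(k + 2)).
s_(k+1) − s_k = 2*(3*k + 2)/(k**3 + 6*k**2 + 11*k + 6) = t_k.
Σ_(k=1)^(10) t_k = s_(11) − s_(1) = 319/156 − (2/3) = 215/156.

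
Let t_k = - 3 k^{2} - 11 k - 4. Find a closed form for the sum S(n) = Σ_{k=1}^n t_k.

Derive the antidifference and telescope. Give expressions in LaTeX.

Step 1: r(k) = (3*k**2 + 17*k + 18)/(3*k**2 + 11*k + 4).
Normal form (A,B,C) = (1, 1, k**2 + 11*k/3 + 4/3).
Set up (1)·f(k+1) − (1)·f(k) − (k**2 + 11*k/3 + 4/3) = 0.
deg f ≤ 3 (via 0,0,2).
Match coefficients ⇒ f(k) = k*(k**2 + 4*k - 1)/3.
R(k) = B(k−1)·f(k)/C(k) = k*(k**2 + 4*k - 1)/(3*k**2 + 11*k + 4); s_k = R·t_k = k*(-k**2 - 4*k + 1).
Verify: -3*k**2 - 11*k - 4 matches t_k.
Σ_(k=1)^n t_k = s_(n+1) − s_(1) = (-n**3 - 7*n**2 - 10*n - 4) − (-4), i.e. n*(-n**2 - 7*n - 10).

S(n) = n \left(- n^{2} - 7 n - 10\right)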